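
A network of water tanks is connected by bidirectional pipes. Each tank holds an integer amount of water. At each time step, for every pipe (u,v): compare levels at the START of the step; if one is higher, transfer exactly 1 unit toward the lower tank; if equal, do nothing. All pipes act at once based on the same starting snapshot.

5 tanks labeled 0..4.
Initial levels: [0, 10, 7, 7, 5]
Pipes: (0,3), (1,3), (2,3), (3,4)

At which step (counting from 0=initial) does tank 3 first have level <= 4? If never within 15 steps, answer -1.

Answer: 5

Derivation:
Step 1: flows [3->0,1->3,2=3,3->4] -> levels [1 9 7 6 6]
Step 2: flows [3->0,1->3,2->3,3=4] -> levels [2 8 6 7 6]
Step 3: flows [3->0,1->3,3->2,3->4] -> levels [3 7 7 5 7]
Step 4: flows [3->0,1->3,2->3,4->3] -> levels [4 6 6 7 6]
Step 5: flows [3->0,3->1,3->2,3->4] -> levels [5 7 7 3 7]
Tank 3 first reaches <=4 at step 5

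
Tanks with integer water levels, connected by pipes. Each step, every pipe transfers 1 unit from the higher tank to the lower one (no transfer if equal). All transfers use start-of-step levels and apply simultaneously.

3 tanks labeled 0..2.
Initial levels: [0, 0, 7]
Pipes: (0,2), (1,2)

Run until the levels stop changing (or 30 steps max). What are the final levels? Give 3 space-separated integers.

Step 1: flows [2->0,2->1] -> levels [1 1 5]
Step 2: flows [2->0,2->1] -> levels [2 2 3]
Step 3: flows [2->0,2->1] -> levels [3 3 1]
Step 4: flows [0->2,1->2] -> levels [2 2 3]
  -> period-2 cycle: step 4 state = step 2 state; never stabilizes
  -> state at step 30: (30-2) mod 2 = 0, same as step 2 -> [2 2 3]

Answer: 2 2 3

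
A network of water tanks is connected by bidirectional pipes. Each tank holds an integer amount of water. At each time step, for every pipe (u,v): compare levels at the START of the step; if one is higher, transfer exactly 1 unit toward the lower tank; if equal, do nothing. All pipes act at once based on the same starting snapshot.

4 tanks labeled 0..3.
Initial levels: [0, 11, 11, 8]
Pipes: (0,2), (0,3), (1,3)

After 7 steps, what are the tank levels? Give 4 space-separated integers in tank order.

Answer: 6 7 8 9

Derivation:
Step 1: flows [2->0,3->0,1->3] -> levels [2 10 10 8]
Step 2: flows [2->0,3->0,1->3] -> levels [4 9 9 8]
Step 3: flows [2->0,3->0,1->3] -> levels [6 8 8 8]
Step 4: flows [2->0,3->0,1=3] -> levels [8 8 7 7]
Step 5: flows [0->2,0->3,1->3] -> levels [6 7 8 9]
Step 6: flows [2->0,3->0,3->1] -> levels [8 8 7 7]
  -> period-2 cycle: step 6 state = step 4 state
  -> state at step 7: (7-4) mod 2 = 1, same as step 5 -> [6 7 8 9]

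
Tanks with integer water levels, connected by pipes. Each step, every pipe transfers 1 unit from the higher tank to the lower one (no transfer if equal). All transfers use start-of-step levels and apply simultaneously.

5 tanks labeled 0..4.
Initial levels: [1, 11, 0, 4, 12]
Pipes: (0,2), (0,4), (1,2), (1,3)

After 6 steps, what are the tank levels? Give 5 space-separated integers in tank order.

Answer: 7 6 4 5 6

Derivation:
Step 1: flows [0->2,4->0,1->2,1->3] -> levels [1 9 2 5 11]
Step 2: flows [2->0,4->0,1->2,1->3] -> levels [3 7 2 6 10]
Step 3: flows [0->2,4->0,1->2,1->3] -> levels [3 5 4 7 9]
Step 4: flows [2->0,4->0,1->2,3->1] -> levels [5 5 4 6 8]
Step 5: flows [0->2,4->0,1->2,3->1] -> levels [5 5 6 5 7]
Step 6: flows [2->0,4->0,2->1,1=3] -> levels [7 6 4 5 6]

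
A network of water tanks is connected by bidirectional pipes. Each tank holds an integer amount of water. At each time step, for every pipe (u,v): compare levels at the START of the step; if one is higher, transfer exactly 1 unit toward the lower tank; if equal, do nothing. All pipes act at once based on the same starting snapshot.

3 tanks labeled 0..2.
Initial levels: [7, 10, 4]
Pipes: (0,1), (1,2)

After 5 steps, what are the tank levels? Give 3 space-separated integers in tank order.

Step 1: flows [1->0,1->2] -> levels [8 8 5]
Step 2: flows [0=1,1->2] -> levels [8 7 6]
Step 3: flows [0->1,1->2] -> levels [7 7 7]
Step 4: flows [0=1,1=2] -> levels [7 7 7]
  -> stable; steps 5..5 unchanged -> [7 7 7]

Answer: 7 7 7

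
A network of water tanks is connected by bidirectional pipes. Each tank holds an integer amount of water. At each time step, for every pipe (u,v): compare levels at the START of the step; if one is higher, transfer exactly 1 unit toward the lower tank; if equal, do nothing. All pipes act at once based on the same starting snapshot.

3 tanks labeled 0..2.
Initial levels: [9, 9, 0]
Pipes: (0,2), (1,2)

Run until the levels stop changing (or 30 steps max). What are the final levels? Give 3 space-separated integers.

Answer: 6 6 6

Derivation:
Step 1: flows [0->2,1->2] -> levels [8 8 2]
Step 2: flows [0->2,1->2] -> levels [7 7 4]
Step 3: flows [0->2,1->2] -> levels [6 6 6]
Step 4: flows [0=2,1=2] -> levels [6 6 6]
  -> stable (no change)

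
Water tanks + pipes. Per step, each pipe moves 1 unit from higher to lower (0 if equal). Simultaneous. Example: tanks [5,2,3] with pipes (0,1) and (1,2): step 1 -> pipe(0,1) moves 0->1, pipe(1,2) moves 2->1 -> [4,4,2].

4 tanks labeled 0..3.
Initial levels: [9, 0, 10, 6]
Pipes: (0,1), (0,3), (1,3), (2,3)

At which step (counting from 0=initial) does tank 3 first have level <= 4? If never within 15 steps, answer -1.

Step 1: flows [0->1,0->3,3->1,2->3] -> levels [7 2 9 7]
Step 2: flows [0->1,0=3,3->1,2->3] -> levels [6 4 8 7]
Step 3: flows [0->1,3->0,3->1,2->3] -> levels [6 6 7 6]
Step 4: flows [0=1,0=3,1=3,2->3] -> levels [6 6 6 7]
Step 5: flows [0=1,3->0,3->1,3->2] -> levels [7 7 7 4]
Tank 3 first reaches <=4 at step 5

Answer: 5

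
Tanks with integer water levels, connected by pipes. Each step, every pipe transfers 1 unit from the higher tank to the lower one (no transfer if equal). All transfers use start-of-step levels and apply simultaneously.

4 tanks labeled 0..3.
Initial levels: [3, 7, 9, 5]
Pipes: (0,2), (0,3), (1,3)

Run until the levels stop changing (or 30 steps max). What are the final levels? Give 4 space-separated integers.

Answer: 5 5 7 7

Derivation:
Step 1: flows [2->0,3->0,1->3] -> levels [5 6 8 5]
Step 2: flows [2->0,0=3,1->3] -> levels [6 5 7 6]
Step 3: flows [2->0,0=3,3->1] -> levels [7 6 6 5]
Step 4: flows [0->2,0->3,1->3] -> levels [5 5 7 7]
Step 5: flows [2->0,3->0,3->1] -> levels [7 6 6 5]
  -> period-2 cycle: step 5 state = step 3 state; never stabilizes
  -> state at step 30: (30-3) mod 2 = 1, same as step 4 -> [5 5 7 7]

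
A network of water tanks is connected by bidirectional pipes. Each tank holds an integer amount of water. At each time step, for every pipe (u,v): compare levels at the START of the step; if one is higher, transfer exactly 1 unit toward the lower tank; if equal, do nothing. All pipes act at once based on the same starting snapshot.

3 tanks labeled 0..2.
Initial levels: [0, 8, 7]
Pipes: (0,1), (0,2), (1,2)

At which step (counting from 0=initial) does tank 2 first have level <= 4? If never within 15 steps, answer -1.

Step 1: flows [1->0,2->0,1->2] -> levels [2 6 7]
Step 2: flows [1->0,2->0,2->1] -> levels [4 6 5]
Step 3: flows [1->0,2->0,1->2] -> levels [6 4 5]
Step 4: flows [0->1,0->2,2->1] -> levels [4 6 5]
  -> period-2 cycle (repeats step 2); tank 2 never drops to <=4
Tank 2 never reaches <=4 within 15 steps

Answer: -1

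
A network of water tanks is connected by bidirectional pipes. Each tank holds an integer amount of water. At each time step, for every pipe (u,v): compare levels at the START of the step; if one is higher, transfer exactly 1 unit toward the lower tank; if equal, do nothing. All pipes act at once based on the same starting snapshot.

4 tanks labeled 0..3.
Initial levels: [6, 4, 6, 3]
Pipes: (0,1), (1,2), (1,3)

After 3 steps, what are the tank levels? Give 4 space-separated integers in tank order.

Step 1: flows [0->1,2->1,1->3] -> levels [5 5 5 4]
Step 2: flows [0=1,1=2,1->3] -> levels [5 4 5 5]
Step 3: flows [0->1,2->1,3->1] -> levels [4 7 4 4]

Answer: 4 7 4 4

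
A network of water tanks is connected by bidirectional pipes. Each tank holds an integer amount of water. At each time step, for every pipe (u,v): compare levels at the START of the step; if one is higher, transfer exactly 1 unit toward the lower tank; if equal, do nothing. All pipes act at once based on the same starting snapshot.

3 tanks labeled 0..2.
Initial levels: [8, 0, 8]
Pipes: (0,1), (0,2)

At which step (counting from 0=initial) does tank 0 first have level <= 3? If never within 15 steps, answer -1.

Step 1: flows [0->1,0=2] -> levels [7 1 8]
Step 2: flows [0->1,2->0] -> levels [7 2 7]
Step 3: flows [0->1,0=2] -> levels [6 3 7]
Step 4: flows [0->1,2->0] -> levels [6 4 6]
Step 5: flows [0->1,0=2] -> levels [5 5 6]
Step 6: flows [0=1,2->0] -> levels [6 5 5]
Step 7: flows [0->1,0->2] -> levels [4 6 6]
Step 8: flows [1->0,2->0] -> levels [6 5 5]
  -> period-2 cycle (repeats step 6); tank 0 never drops to <=3
Tank 0 never reaches <=3 within 15 steps

Answer: -1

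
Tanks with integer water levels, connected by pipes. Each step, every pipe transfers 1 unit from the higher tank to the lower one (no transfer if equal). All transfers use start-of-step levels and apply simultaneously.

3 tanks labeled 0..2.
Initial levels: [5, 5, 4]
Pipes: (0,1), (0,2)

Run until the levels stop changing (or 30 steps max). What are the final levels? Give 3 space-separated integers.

Answer: 6 4 4

Derivation:
Step 1: flows [0=1,0->2] -> levels [4 5 5]
Step 2: flows [1->0,2->0] -> levels [6 4 4]
Step 3: flows [0->1,0->2] -> levels [4 5 5]
  -> period-2 cycle: step 3 state = step 1 state; never stabilizes
  -> state at step 30: (30-1) mod 2 = 1, same as step 2 -> [6 4 4]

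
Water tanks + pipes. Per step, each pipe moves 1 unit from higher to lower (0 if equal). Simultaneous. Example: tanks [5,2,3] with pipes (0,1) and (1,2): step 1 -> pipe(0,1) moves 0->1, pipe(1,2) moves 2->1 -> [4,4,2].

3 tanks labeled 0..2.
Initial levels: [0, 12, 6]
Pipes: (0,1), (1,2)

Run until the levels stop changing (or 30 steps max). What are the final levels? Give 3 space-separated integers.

Answer: 6 6 6

Derivation:
Step 1: flows [1->0,1->2] -> levels [1 10 7]
Step 2: flows [1->0,1->2] -> levels [2 8 8]
Step 3: flows [1->0,1=2] -> levels [3 7 8]
Step 4: flows [1->0,2->1] -> levels [4 7 7]
Step 5: flows [1->0,1=2] -> levels [5 6 7]
Step 6: flows [1->0,2->1] -> levels [6 6 6]
Step 7: flows [0=1,1=2] -> levels [6 6 6]
  -> stable (no change)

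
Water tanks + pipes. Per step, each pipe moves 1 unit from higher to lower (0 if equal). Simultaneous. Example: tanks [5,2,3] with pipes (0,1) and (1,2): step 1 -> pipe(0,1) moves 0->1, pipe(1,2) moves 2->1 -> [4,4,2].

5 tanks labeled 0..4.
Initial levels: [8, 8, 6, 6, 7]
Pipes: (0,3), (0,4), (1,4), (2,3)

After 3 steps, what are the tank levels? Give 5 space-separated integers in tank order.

Answer: 6 7 6 7 9

Derivation:
Step 1: flows [0->3,0->4,1->4,2=3] -> levels [6 7 6 7 9]
Step 2: flows [3->0,4->0,4->1,3->2] -> levels [8 8 7 5 7]
Step 3: flows [0->3,0->4,1->4,2->3] -> levels [6 7 6 7 9]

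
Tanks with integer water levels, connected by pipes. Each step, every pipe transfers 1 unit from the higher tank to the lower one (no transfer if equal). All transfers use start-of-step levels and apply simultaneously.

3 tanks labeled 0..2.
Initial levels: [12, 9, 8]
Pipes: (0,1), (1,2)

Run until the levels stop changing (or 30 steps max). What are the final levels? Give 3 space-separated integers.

Step 1: flows [0->1,1->2] -> levels [11 9 9]
Step 2: flows [0->1,1=2] -> levels [10 10 9]
Step 3: flows [0=1,1->2] -> levels [10 9 10]
Step 4: flows [0->1,2->1] -> levels [9 11 9]
Step 5: flows [1->0,1->2] -> levels [10 9 10]
  -> period-2 cycle: step 5 state = step 3 state; never stabilizes
  -> state at step 30: (30-3) mod 2 = 1, same as step 4 -> [9 11 9]

Answer: 9 11 9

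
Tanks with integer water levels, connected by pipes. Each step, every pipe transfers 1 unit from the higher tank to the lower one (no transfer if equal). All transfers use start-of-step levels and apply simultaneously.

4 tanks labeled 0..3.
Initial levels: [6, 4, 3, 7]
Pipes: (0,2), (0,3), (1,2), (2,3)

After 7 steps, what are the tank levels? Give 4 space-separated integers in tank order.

Step 1: flows [0->2,3->0,1->2,3->2] -> levels [6 3 6 5]
Step 2: flows [0=2,0->3,2->1,2->3] -> levels [5 4 4 7]
Step 3: flows [0->2,3->0,1=2,3->2] -> levels [5 4 6 5]
Step 4: flows [2->0,0=3,2->1,2->3] -> levels [6 5 3 6]
Step 5: flows [0->2,0=3,1->2,3->2] -> levels [5 4 6 5]
  -> period-2 cycle: step 5 state = step 3 state
  -> state at step 7: (7-3) mod 2 = 0, same as step 3 -> [5 4 6 5]

Answer: 5 4 6 5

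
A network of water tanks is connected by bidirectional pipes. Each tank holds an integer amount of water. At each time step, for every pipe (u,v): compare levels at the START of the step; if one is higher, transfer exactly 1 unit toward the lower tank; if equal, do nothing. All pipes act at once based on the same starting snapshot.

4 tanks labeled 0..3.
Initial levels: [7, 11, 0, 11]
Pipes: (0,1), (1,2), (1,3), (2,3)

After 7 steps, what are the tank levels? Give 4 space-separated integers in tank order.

Step 1: flows [1->0,1->2,1=3,3->2] -> levels [8 9 2 10]
Step 2: flows [1->0,1->2,3->1,3->2] -> levels [9 8 4 8]
Step 3: flows [0->1,1->2,1=3,3->2] -> levels [8 8 6 7]
Step 4: flows [0=1,1->2,1->3,3->2] -> levels [8 6 8 7]
Step 5: flows [0->1,2->1,3->1,2->3] -> levels [7 9 6 7]
Step 6: flows [1->0,1->2,1->3,3->2] -> levels [8 6 8 7]
  -> period-2 cycle: step 6 state = step 4 state
  -> state at step 7: (7-4) mod 2 = 1, same as step 5 -> [7 9 6 7]

Answer: 7 9 6 7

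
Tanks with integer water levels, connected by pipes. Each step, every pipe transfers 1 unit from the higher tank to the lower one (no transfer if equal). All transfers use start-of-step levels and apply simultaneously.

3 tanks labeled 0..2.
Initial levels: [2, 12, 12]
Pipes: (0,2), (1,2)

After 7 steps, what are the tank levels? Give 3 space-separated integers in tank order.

Answer: 9 9 8

Derivation:
Step 1: flows [2->0,1=2] -> levels [3 12 11]
Step 2: flows [2->0,1->2] -> levels [4 11 11]
Step 3: flows [2->0,1=2] -> levels [5 11 10]
Step 4: flows [2->0,1->2] -> levels [6 10 10]
Step 5: flows [2->0,1=2] -> levels [7 10 9]
Step 6: flows [2->0,1->2] -> levels [8 9 9]
Step 7: flows [2->0,1=2] -> levels [9 9 8]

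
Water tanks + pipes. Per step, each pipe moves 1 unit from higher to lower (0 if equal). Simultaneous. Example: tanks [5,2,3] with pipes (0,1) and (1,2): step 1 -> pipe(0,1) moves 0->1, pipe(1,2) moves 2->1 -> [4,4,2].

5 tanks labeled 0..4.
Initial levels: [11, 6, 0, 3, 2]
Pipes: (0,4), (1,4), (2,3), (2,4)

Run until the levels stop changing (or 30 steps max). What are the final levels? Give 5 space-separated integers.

Answer: 5 5 5 3 4

Derivation:
Step 1: flows [0->4,1->4,3->2,4->2] -> levels [10 5 2 2 3]
Step 2: flows [0->4,1->4,2=3,4->2] -> levels [9 4 3 2 4]
Step 3: flows [0->4,1=4,2->3,4->2] -> levels [8 4 3 3 4]
Step 4: flows [0->4,1=4,2=3,4->2] -> levels [7 4 4 3 4]
Step 5: flows [0->4,1=4,2->3,2=4] -> levels [6 4 3 4 5]
Step 6: flows [0->4,4->1,3->2,4->2] -> levels [5 5 5 3 4]
Step 7: flows [0->4,1->4,2->3,2->4] -> levels [4 4 3 4 7]
Step 8: flows [4->0,4->1,3->2,4->2] -> levels [5 5 5 3 4]
  -> period-2 cycle: step 8 state = step 6 state; never stabilizes
  -> state at step 30: (30-6) mod 2 = 0, same as step 6 -> [5 5 5 3 4]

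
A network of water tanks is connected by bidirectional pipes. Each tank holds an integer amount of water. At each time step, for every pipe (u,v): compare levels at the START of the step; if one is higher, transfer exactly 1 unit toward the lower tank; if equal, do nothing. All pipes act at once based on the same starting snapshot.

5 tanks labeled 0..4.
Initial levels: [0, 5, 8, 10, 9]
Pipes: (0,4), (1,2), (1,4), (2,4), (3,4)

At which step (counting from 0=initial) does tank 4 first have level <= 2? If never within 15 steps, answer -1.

Step 1: flows [4->0,2->1,4->1,4->2,3->4] -> levels [1 7 8 9 7]
Step 2: flows [4->0,2->1,1=4,2->4,3->4] -> levels [2 8 6 8 8]
Step 3: flows [4->0,1->2,1=4,4->2,3=4] -> levels [3 7 8 8 6]
Step 4: flows [4->0,2->1,1->4,2->4,3->4] -> levels [4 7 6 7 8]
Step 5: flows [4->0,1->2,4->1,4->2,4->3] -> levels [5 7 8 8 4]
Step 6: flows [0->4,2->1,1->4,2->4,3->4] -> levels [4 7 6 7 8]
  -> period-2 cycle (repeats step 4); tank 4 never drops to <=2
Tank 4 never reaches <=2 within 15 steps

Answer: -1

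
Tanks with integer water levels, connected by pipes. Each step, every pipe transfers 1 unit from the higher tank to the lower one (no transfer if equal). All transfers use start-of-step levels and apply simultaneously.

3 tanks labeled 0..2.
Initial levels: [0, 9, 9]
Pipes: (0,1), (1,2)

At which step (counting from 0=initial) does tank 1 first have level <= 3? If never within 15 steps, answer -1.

Step 1: flows [1->0,1=2] -> levels [1 8 9]
Step 2: flows [1->0,2->1] -> levels [2 8 8]
Step 3: flows [1->0,1=2] -> levels [3 7 8]
Step 4: flows [1->0,2->1] -> levels [4 7 7]
Step 5: flows [1->0,1=2] -> levels [5 6 7]
Step 6: flows [1->0,2->1] -> levels [6 6 6]
Step 7: flows [0=1,1=2] -> levels [6 6 6]
  -> stable; tank 1 stays at 6 > 3
Tank 1 never reaches <=3 within 15 steps

Answer: -1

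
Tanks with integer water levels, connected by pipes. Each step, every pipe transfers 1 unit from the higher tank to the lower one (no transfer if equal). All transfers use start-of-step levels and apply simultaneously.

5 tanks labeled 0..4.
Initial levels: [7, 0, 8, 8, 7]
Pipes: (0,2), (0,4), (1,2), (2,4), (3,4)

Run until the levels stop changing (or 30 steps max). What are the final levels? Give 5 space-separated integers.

Answer: 6 5 7 7 5

Derivation:
Step 1: flows [2->0,0=4,2->1,2->4,3->4] -> levels [8 1 5 7 9]
Step 2: flows [0->2,4->0,2->1,4->2,4->3] -> levels [8 2 6 8 6]
Step 3: flows [0->2,0->4,2->1,2=4,3->4] -> levels [6 3 6 7 8]
Step 4: flows [0=2,4->0,2->1,4->2,4->3] -> levels [7 4 6 8 5]
Step 5: flows [0->2,0->4,2->1,2->4,3->4] -> levels [5 5 5 7 8]
Step 6: flows [0=2,4->0,1=2,4->2,4->3] -> levels [6 5 6 8 5]
Step 7: flows [0=2,0->4,2->1,2->4,3->4] -> levels [5 6 4 7 8]
Step 8: flows [0->2,4->0,1->2,4->2,4->3] -> levels [5 5 7 8 5]
Step 9: flows [2->0,0=4,2->1,2->4,3->4] -> levels [6 6 4 7 7]
Step 10: flows [0->2,4->0,1->2,4->2,3=4] -> levels [6 5 7 7 5]
Step 11: flows [2->0,0->4,2->1,2->4,3->4] -> levels [6 6 4 6 8]
Step 12: flows [0->2,4->0,1->2,4->2,4->3] -> levels [6 5 7 7 5]
  -> period-2 cycle: step 12 state = step 10 state; never stabilizes
  -> state at step 30: (30-10) mod 2 = 0, same as step 10 -> [6 5 7 7 5]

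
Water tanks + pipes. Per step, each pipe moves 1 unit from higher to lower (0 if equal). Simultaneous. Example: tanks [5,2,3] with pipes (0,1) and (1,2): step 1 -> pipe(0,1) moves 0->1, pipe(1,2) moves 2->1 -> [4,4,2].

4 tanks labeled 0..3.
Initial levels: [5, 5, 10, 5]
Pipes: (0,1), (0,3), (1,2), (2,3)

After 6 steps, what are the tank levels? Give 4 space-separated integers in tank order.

Step 1: flows [0=1,0=3,2->1,2->3] -> levels [5 6 8 6]
Step 2: flows [1->0,3->0,2->1,2->3] -> levels [7 6 6 6]
Step 3: flows [0->1,0->3,1=2,2=3] -> levels [5 7 6 7]
Step 4: flows [1->0,3->0,1->2,3->2] -> levels [7 5 8 5]
Step 5: flows [0->1,0->3,2->1,2->3] -> levels [5 7 6 7]
  -> period-2 cycle: step 5 state = step 3 state
  -> state at step 6: (6-3) mod 2 = 1, same as step 4 -> [7 5 8 5]

Answer: 7 5 8 5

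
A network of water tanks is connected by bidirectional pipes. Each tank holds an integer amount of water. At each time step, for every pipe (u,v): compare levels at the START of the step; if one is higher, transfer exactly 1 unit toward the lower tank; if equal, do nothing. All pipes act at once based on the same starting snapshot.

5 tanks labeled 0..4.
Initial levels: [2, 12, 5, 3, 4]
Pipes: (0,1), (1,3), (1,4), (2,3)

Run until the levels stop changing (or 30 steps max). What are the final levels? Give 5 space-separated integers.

Answer: 4 7 6 4 5

Derivation:
Step 1: flows [1->0,1->3,1->4,2->3] -> levels [3 9 4 5 5]
Step 2: flows [1->0,1->3,1->4,3->2] -> levels [4 6 5 5 6]
Step 3: flows [1->0,1->3,1=4,2=3] -> levels [5 4 5 6 6]
Step 4: flows [0->1,3->1,4->1,3->2] -> levels [4 7 6 4 5]
Step 5: flows [1->0,1->3,1->4,2->3] -> levels [5 4 5 6 6]
  -> period-2 cycle: step 5 state = step 3 state; never stabilizes
  -> state at step 30: (30-3) mod 2 = 1, same as step 4 -> [4 7 6 4 5]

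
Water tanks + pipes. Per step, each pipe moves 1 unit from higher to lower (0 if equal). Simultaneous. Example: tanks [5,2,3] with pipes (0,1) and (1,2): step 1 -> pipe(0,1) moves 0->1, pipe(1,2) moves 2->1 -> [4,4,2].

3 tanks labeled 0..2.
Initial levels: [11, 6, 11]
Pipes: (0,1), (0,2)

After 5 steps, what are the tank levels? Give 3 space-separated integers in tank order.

Step 1: flows [0->1,0=2] -> levels [10 7 11]
Step 2: flows [0->1,2->0] -> levels [10 8 10]
Step 3: flows [0->1,0=2] -> levels [9 9 10]
Step 4: flows [0=1,2->0] -> levels [10 9 9]
Step 5: flows [0->1,0->2] -> levels [8 10 10]

Answer: 8 10 10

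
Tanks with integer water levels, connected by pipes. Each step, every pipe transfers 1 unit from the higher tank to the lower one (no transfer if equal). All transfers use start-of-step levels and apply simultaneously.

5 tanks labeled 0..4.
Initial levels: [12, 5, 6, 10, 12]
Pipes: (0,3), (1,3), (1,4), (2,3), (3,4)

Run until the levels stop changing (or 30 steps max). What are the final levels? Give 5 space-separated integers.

Step 1: flows [0->3,3->1,4->1,3->2,4->3] -> levels [11 7 7 10 10]
Step 2: flows [0->3,3->1,4->1,3->2,3=4] -> levels [10 9 8 9 9]
Step 3: flows [0->3,1=3,1=4,3->2,3=4] -> levels [9 9 9 9 9]
Step 4: flows [0=3,1=3,1=4,2=3,3=4] -> levels [9 9 9 9 9]
  -> stable (no change)

Answer: 9 9 9 9 9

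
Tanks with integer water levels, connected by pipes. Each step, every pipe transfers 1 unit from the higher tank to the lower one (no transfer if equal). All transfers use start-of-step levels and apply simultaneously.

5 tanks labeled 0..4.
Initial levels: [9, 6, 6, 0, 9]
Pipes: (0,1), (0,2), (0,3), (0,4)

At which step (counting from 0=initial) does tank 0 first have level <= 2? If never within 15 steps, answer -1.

Step 1: flows [0->1,0->2,0->3,0=4] -> levels [6 7 7 1 9]
Step 2: flows [1->0,2->0,0->3,4->0] -> levels [8 6 6 2 8]
Step 3: flows [0->1,0->2,0->3,0=4] -> levels [5 7 7 3 8]
Step 4: flows [1->0,2->0,0->3,4->0] -> levels [7 6 6 4 7]
Step 5: flows [0->1,0->2,0->3,0=4] -> levels [4 7 7 5 7]
Step 6: flows [1->0,2->0,3->0,4->0] -> levels [8 6 6 4 6]
Step 7: flows [0->1,0->2,0->3,0->4] -> levels [4 7 7 5 7]
  -> period-2 cycle (repeats step 5); tank 0 never drops to <=2
Tank 0 never reaches <=2 within 15 steps

Answer: -1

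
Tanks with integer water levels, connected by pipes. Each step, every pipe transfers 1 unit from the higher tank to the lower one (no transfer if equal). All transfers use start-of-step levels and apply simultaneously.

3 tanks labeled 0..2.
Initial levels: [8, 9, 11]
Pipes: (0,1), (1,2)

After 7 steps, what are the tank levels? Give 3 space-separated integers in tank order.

Step 1: flows [1->0,2->1] -> levels [9 9 10]
Step 2: flows [0=1,2->1] -> levels [9 10 9]
Step 3: flows [1->0,1->2] -> levels [10 8 10]
Step 4: flows [0->1,2->1] -> levels [9 10 9]
  -> period-2 cycle: step 4 state = step 2 state
  -> state at step 7: (7-2) mod 2 = 1, same as step 3 -> [10 8 10]

Answer: 10 8 10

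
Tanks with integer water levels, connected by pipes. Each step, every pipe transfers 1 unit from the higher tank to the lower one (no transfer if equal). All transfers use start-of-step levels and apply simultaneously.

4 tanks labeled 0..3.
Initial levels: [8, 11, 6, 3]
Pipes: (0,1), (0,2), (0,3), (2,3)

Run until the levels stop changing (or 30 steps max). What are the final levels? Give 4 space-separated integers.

Answer: 6 8 7 7

Derivation:
Step 1: flows [1->0,0->2,0->3,2->3] -> levels [7 10 6 5]
Step 2: flows [1->0,0->2,0->3,2->3] -> levels [6 9 6 7]
Step 3: flows [1->0,0=2,3->0,3->2] -> levels [8 8 7 5]
Step 4: flows [0=1,0->2,0->3,2->3] -> levels [6 8 7 7]
Step 5: flows [1->0,2->0,3->0,2=3] -> levels [9 7 6 6]
Step 6: flows [0->1,0->2,0->3,2=3] -> levels [6 8 7 7]
  -> period-2 cycle: step 6 state = step 4 state; never stabilizes
  -> state at step 30: (30-4) mod 2 = 0, same as step 4 -> [6 8 7 7]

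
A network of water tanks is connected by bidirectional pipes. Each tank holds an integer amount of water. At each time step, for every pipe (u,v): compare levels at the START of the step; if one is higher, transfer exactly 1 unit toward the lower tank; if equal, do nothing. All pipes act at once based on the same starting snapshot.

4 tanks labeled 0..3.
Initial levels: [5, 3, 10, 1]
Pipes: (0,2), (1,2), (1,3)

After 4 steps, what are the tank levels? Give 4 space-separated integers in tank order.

Answer: 6 4 5 4

Derivation:
Step 1: flows [2->0,2->1,1->3] -> levels [6 3 8 2]
Step 2: flows [2->0,2->1,1->3] -> levels [7 3 6 3]
Step 3: flows [0->2,2->1,1=3] -> levels [6 4 6 3]
Step 4: flows [0=2,2->1,1->3] -> levels [6 4 5 4]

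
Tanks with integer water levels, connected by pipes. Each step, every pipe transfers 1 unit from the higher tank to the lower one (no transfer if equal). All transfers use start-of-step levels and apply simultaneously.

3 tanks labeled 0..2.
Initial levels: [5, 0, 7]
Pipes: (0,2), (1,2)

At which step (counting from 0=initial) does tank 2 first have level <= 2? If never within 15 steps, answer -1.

Step 1: flows [2->0,2->1] -> levels [6 1 5]
Step 2: flows [0->2,2->1] -> levels [5 2 5]
Step 3: flows [0=2,2->1] -> levels [5 3 4]
Step 4: flows [0->2,2->1] -> levels [4 4 4]
Step 5: flows [0=2,1=2] -> levels [4 4 4]
  -> stable; tank 2 stays at 4 > 2
Tank 2 never reaches <=2 within 15 steps

Answer: -1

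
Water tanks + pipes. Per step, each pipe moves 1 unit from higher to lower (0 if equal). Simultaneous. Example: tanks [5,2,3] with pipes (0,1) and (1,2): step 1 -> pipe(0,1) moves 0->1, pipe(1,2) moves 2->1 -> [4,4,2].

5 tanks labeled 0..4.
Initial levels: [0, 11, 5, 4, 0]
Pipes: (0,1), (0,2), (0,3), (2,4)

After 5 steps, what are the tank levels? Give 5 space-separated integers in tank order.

Step 1: flows [1->0,2->0,3->0,2->4] -> levels [3 10 3 3 1]
Step 2: flows [1->0,0=2,0=3,2->4] -> levels [4 9 2 3 2]
Step 3: flows [1->0,0->2,0->3,2=4] -> levels [3 8 3 4 2]
Step 4: flows [1->0,0=2,3->0,2->4] -> levels [5 7 2 3 3]
Step 5: flows [1->0,0->2,0->3,4->2] -> levels [4 6 4 4 2]

Answer: 4 6 4 4 2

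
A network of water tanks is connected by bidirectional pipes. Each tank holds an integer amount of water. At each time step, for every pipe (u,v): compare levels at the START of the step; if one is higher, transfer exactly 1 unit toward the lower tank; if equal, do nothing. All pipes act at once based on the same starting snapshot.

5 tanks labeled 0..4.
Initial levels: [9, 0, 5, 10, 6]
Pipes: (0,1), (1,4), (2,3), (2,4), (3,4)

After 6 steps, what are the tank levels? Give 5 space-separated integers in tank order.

Step 1: flows [0->1,4->1,3->2,4->2,3->4] -> levels [8 2 7 8 5]
Step 2: flows [0->1,4->1,3->2,2->4,3->4] -> levels [7 4 7 6 6]
Step 3: flows [0->1,4->1,2->3,2->4,3=4] -> levels [6 6 5 7 6]
Step 4: flows [0=1,1=4,3->2,4->2,3->4] -> levels [6 6 7 5 6]
Step 5: flows [0=1,1=4,2->3,2->4,4->3] -> levels [6 6 5 7 6]
  -> period-2 cycle: step 5 state = step 3 state
  -> state at step 6: (6-3) mod 2 = 1, same as step 4 -> [6 6 7 5 6]

Answer: 6 6 7 5 6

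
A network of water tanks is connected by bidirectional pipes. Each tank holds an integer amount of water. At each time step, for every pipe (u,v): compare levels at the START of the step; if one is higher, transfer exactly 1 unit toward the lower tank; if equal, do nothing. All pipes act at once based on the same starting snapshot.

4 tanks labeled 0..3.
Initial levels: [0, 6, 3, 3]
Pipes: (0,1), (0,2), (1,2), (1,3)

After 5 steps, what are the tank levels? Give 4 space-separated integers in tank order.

Answer: 2 3 4 3

Derivation:
Step 1: flows [1->0,2->0,1->2,1->3] -> levels [2 3 3 4]
Step 2: flows [1->0,2->0,1=2,3->1] -> levels [4 3 2 3]
Step 3: flows [0->1,0->2,1->2,1=3] -> levels [2 3 4 3]
Step 4: flows [1->0,2->0,2->1,1=3] -> levels [4 3 2 3]
  -> period-2 cycle: step 4 state = step 2 state
  -> state at step 5: (5-2) mod 2 = 1, same as step 3 -> [2 3 4 3]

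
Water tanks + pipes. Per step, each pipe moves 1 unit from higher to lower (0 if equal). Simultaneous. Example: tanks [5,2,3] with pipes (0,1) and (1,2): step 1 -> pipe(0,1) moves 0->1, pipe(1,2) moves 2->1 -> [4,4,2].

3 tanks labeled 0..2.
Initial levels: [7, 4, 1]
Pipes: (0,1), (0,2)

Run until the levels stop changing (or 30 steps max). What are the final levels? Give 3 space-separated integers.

Step 1: flows [0->1,0->2] -> levels [5 5 2]
Step 2: flows [0=1,0->2] -> levels [4 5 3]
Step 3: flows [1->0,0->2] -> levels [4 4 4]
Step 4: flows [0=1,0=2] -> levels [4 4 4]
  -> stable (no change)

Answer: 4 4 4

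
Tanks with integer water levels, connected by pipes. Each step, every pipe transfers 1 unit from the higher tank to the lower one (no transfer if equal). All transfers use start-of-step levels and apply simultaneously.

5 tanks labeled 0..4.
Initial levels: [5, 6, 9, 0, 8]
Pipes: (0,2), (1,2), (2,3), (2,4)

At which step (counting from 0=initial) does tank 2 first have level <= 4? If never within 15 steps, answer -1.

Step 1: flows [2->0,2->1,2->3,2->4] -> levels [6 7 5 1 9]
Step 2: flows [0->2,1->2,2->3,4->2] -> levels [5 6 7 2 8]
Step 3: flows [2->0,2->1,2->3,4->2] -> levels [6 7 5 3 7]
Step 4: flows [0->2,1->2,2->3,4->2] -> levels [5 6 7 4 6]
Step 5: flows [2->0,2->1,2->3,2->4] -> levels [6 7 3 5 7]
Tank 2 first reaches <=4 at step 5

Answer: 5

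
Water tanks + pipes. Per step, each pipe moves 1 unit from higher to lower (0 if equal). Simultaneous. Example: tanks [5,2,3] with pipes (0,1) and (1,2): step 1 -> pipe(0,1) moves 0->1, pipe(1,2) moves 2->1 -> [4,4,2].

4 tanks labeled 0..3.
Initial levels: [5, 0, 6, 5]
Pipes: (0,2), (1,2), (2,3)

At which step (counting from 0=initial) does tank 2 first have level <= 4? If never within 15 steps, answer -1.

Step 1: flows [2->0,2->1,2->3] -> levels [6 1 3 6]
Tank 2 first reaches <=4 at step 1

Answer: 1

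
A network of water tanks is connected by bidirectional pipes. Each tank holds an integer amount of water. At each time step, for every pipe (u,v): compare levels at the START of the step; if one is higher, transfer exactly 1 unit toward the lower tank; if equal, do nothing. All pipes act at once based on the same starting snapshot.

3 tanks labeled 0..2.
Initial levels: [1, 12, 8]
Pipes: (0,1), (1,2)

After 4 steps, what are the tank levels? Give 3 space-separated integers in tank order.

Step 1: flows [1->0,1->2] -> levels [2 10 9]
Step 2: flows [1->0,1->2] -> levels [3 8 10]
Step 3: flows [1->0,2->1] -> levels [4 8 9]
Step 4: flows [1->0,2->1] -> levels [5 8 8]

Answer: 5 8 8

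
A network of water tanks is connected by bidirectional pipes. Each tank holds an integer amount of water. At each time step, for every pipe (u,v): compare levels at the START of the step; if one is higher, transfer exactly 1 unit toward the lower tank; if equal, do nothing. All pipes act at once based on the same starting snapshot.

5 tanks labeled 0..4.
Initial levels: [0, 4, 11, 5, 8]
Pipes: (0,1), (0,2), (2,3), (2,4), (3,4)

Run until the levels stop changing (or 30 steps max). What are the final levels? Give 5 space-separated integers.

Step 1: flows [1->0,2->0,2->3,2->4,4->3] -> levels [2 3 8 7 8]
Step 2: flows [1->0,2->0,2->3,2=4,4->3] -> levels [4 2 6 9 7]
Step 3: flows [0->1,2->0,3->2,4->2,3->4] -> levels [4 3 7 7 7]
Step 4: flows [0->1,2->0,2=3,2=4,3=4] -> levels [4 4 6 7 7]
Step 5: flows [0=1,2->0,3->2,4->2,3=4] -> levels [5 4 7 6 6]
Step 6: flows [0->1,2->0,2->3,2->4,3=4] -> levels [5 5 4 7 7]
Step 7: flows [0=1,0->2,3->2,4->2,3=4] -> levels [4 5 7 6 6]
Step 8: flows [1->0,2->0,2->3,2->4,3=4] -> levels [6 4 4 7 7]
Step 9: flows [0->1,0->2,3->2,4->2,3=4] -> levels [4 5 7 6 6]
  -> period-2 cycle: step 9 state = step 7 state; never stabilizes
  -> state at step 30: (30-7) mod 2 = 1, same as step 8 -> [6 4 4 7 7]

Answer: 6 4 4 7 7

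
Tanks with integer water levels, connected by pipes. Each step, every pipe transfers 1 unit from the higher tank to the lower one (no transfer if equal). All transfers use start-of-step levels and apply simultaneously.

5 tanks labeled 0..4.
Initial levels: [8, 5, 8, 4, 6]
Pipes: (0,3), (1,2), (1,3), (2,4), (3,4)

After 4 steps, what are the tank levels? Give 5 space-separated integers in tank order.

Answer: 7 7 5 5 7

Derivation:
Step 1: flows [0->3,2->1,1->3,2->4,4->3] -> levels [7 5 6 7 6]
Step 2: flows [0=3,2->1,3->1,2=4,3->4] -> levels [7 7 5 5 7]
Step 3: flows [0->3,1->2,1->3,4->2,4->3] -> levels [6 5 7 8 5]
Step 4: flows [3->0,2->1,3->1,2->4,3->4] -> levels [7 7 5 5 7]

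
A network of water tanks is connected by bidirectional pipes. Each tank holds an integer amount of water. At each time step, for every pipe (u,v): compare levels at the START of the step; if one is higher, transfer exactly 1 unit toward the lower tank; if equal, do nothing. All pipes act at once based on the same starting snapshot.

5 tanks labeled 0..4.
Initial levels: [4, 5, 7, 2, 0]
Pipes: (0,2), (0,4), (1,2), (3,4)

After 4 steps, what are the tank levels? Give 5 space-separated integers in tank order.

Step 1: flows [2->0,0->4,2->1,3->4] -> levels [4 6 5 1 2]
Step 2: flows [2->0,0->4,1->2,4->3] -> levels [4 5 5 2 2]
Step 3: flows [2->0,0->4,1=2,3=4] -> levels [4 5 4 2 3]
Step 4: flows [0=2,0->4,1->2,4->3] -> levels [3 4 5 3 3]

Answer: 3 4 5 3 3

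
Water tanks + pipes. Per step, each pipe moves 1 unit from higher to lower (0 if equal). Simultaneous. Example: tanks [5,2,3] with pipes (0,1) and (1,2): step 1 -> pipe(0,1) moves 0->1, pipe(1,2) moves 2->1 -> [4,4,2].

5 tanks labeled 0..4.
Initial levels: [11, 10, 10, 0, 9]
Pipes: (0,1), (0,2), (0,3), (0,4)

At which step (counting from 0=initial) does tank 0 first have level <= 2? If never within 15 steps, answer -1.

Answer: -1

Derivation:
Step 1: flows [0->1,0->2,0->3,0->4] -> levels [7 11 11 1 10]
Step 2: flows [1->0,2->0,0->3,4->0] -> levels [9 10 10 2 9]
Step 3: flows [1->0,2->0,0->3,0=4] -> levels [10 9 9 3 9]
Step 4: flows [0->1,0->2,0->3,0->4] -> levels [6 10 10 4 10]
Step 5: flows [1->0,2->0,0->3,4->0] -> levels [8 9 9 5 9]
Step 6: flows [1->0,2->0,0->3,4->0] -> levels [10 8 8 6 8]
Step 7: flows [0->1,0->2,0->3,0->4] -> levels [6 9 9 7 9]
Step 8: flows [1->0,2->0,3->0,4->0] -> levels [10 8 8 6 8]
  -> period-2 cycle (repeats step 6); tank 0 never drops to <=2
Tank 0 never reaches <=2 within 15 steps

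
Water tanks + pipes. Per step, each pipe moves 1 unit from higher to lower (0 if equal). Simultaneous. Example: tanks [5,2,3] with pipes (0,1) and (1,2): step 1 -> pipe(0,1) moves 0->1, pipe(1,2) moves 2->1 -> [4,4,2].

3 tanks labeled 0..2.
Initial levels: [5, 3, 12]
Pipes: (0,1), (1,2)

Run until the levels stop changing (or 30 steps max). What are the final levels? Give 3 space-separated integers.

Step 1: flows [0->1,2->1] -> levels [4 5 11]
Step 2: flows [1->0,2->1] -> levels [5 5 10]
Step 3: flows [0=1,2->1] -> levels [5 6 9]
Step 4: flows [1->0,2->1] -> levels [6 6 8]
Step 5: flows [0=1,2->1] -> levels [6 7 7]
Step 6: flows [1->0,1=2] -> levels [7 6 7]
Step 7: flows [0->1,2->1] -> levels [6 8 6]
Step 8: flows [1->0,1->2] -> levels [7 6 7]
  -> period-2 cycle: step 8 state = step 6 state; never stabilizes
  -> state at step 30: (30-6) mod 2 = 0, same as step 6 -> [7 6 7]

Answer: 7 6 7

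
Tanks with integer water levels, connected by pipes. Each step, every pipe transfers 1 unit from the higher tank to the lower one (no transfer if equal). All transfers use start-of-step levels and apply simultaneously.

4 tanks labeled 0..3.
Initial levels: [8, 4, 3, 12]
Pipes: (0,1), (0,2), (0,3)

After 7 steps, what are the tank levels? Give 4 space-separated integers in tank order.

Answer: 6 7 7 7

Derivation:
Step 1: flows [0->1,0->2,3->0] -> levels [7 5 4 11]
Step 2: flows [0->1,0->2,3->0] -> levels [6 6 5 10]
Step 3: flows [0=1,0->2,3->0] -> levels [6 6 6 9]
Step 4: flows [0=1,0=2,3->0] -> levels [7 6 6 8]
Step 5: flows [0->1,0->2,3->0] -> levels [6 7 7 7]
Step 6: flows [1->0,2->0,3->0] -> levels [9 6 6 6]
Step 7: flows [0->1,0->2,0->3] -> levels [6 7 7 7]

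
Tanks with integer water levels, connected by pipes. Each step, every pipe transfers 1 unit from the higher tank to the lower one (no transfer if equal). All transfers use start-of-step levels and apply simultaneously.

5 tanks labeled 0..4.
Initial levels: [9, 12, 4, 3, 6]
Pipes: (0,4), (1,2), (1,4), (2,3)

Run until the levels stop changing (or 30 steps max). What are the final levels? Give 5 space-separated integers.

Answer: 7 6 7 5 9

Derivation:
Step 1: flows [0->4,1->2,1->4,2->3] -> levels [8 10 4 4 8]
Step 2: flows [0=4,1->2,1->4,2=3] -> levels [8 8 5 4 9]
Step 3: flows [4->0,1->2,4->1,2->3] -> levels [9 8 5 5 7]
Step 4: flows [0->4,1->2,1->4,2=3] -> levels [8 6 6 5 9]
Step 5: flows [4->0,1=2,4->1,2->3] -> levels [9 7 5 6 7]
Step 6: flows [0->4,1->2,1=4,3->2] -> levels [8 6 7 5 8]
Step 7: flows [0=4,2->1,4->1,2->3] -> levels [8 8 5 6 7]
Step 8: flows [0->4,1->2,1->4,3->2] -> levels [7 6 7 5 9]
Step 9: flows [4->0,2->1,4->1,2->3] -> levels [8 8 5 6 7]
  -> period-2 cycle: step 9 state = step 7 state; never stabilizes
  -> state at step 30: (30-7) mod 2 = 1, same as step 8 -> [7 6 7 5 9]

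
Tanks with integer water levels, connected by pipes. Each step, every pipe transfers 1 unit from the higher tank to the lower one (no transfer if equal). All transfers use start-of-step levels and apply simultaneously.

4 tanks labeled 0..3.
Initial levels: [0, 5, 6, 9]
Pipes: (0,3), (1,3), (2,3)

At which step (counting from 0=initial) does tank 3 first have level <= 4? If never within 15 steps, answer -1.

Answer: 5

Derivation:
Step 1: flows [3->0,3->1,3->2] -> levels [1 6 7 6]
Step 2: flows [3->0,1=3,2->3] -> levels [2 6 6 6]
Step 3: flows [3->0,1=3,2=3] -> levels [3 6 6 5]
Step 4: flows [3->0,1->3,2->3] -> levels [4 5 5 6]
Step 5: flows [3->0,3->1,3->2] -> levels [5 6 6 3]
Tank 3 first reaches <=4 at step 5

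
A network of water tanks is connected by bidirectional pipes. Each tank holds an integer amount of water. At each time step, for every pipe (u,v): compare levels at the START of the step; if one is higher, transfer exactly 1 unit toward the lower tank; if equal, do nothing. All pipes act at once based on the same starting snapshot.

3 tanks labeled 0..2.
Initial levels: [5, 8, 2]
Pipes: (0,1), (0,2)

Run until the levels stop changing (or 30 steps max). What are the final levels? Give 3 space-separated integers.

Step 1: flows [1->0,0->2] -> levels [5 7 3]
Step 2: flows [1->0,0->2] -> levels [5 6 4]
Step 3: flows [1->0,0->2] -> levels [5 5 5]
Step 4: flows [0=1,0=2] -> levels [5 5 5]
  -> stable (no change)

Answer: 5 5 5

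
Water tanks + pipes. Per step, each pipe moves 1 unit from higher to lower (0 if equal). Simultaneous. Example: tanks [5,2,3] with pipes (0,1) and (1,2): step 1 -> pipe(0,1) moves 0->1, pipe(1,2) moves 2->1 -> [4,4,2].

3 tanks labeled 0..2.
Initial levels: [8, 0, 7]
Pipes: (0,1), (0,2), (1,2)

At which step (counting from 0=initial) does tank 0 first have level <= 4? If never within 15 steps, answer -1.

Step 1: flows [0->1,0->2,2->1] -> levels [6 2 7]
Step 2: flows [0->1,2->0,2->1] -> levels [6 4 5]
Step 3: flows [0->1,0->2,2->1] -> levels [4 6 5]
Tank 0 first reaches <=4 at step 3

Answer: 3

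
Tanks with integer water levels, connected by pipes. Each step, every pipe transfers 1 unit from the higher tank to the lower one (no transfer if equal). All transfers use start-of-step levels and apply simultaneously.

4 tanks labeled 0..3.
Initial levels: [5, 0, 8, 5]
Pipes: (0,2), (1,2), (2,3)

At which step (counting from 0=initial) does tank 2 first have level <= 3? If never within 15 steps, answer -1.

Step 1: flows [2->0,2->1,2->3] -> levels [6 1 5 6]
Step 2: flows [0->2,2->1,3->2] -> levels [5 2 6 5]
Step 3: flows [2->0,2->1,2->3] -> levels [6 3 3 6]
Tank 2 first reaches <=3 at step 3

Answer: 3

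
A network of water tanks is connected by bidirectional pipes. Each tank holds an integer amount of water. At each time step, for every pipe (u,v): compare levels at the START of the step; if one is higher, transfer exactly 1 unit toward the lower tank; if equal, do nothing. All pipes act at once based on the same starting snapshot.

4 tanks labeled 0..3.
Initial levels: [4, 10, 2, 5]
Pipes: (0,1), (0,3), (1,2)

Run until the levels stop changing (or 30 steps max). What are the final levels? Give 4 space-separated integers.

Step 1: flows [1->0,3->0,1->2] -> levels [6 8 3 4]
Step 2: flows [1->0,0->3,1->2] -> levels [6 6 4 5]
Step 3: flows [0=1,0->3,1->2] -> levels [5 5 5 6]
Step 4: flows [0=1,3->0,1=2] -> levels [6 5 5 5]
Step 5: flows [0->1,0->3,1=2] -> levels [4 6 5 6]
Step 6: flows [1->0,3->0,1->2] -> levels [6 4 6 5]
Step 7: flows [0->1,0->3,2->1] -> levels [4 6 5 6]
  -> period-2 cycle: step 7 state = step 5 state; never stabilizes
  -> state at step 30: (30-5) mod 2 = 1, same as step 6 -> [6 4 6 5]

Answer: 6 4 6 5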